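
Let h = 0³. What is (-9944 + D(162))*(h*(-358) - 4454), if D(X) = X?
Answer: 43569028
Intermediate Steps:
h = 0
(-9944 + D(162))*(h*(-358) - 4454) = (-9944 + 162)*(0*(-358) - 4454) = -9782*(0 - 4454) = -9782*(-4454) = 43569028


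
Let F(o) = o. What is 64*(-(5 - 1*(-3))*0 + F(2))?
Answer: 128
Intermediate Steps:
64*(-(5 - 1*(-3))*0 + F(2)) = 64*(-(5 - 1*(-3))*0 + 2) = 64*(-(5 + 3)*0 + 2) = 64*(-1*8*0 + 2) = 64*(-8*0 + 2) = 64*(0 + 2) = 64*2 = 128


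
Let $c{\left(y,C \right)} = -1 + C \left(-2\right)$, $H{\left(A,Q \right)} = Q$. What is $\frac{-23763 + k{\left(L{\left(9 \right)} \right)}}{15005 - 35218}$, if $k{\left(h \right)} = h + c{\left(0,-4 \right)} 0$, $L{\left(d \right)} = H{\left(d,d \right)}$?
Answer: $\frac{23754}{20213} \approx 1.1752$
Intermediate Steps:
$c{\left(y,C \right)} = -1 - 2 C$
$L{\left(d \right)} = d$
$k{\left(h \right)} = h$ ($k{\left(h \right)} = h + \left(-1 - -8\right) 0 = h + \left(-1 + 8\right) 0 = h + 7 \cdot 0 = h + 0 = h$)
$\frac{-23763 + k{\left(L{\left(9 \right)} \right)}}{15005 - 35218} = \frac{-23763 + 9}{15005 - 35218} = - \frac{23754}{-20213} = \left(-23754\right) \left(- \frac{1}{20213}\right) = \frac{23754}{20213}$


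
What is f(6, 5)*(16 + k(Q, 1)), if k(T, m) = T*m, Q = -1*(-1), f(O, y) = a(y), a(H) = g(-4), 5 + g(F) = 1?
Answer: -68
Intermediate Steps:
g(F) = -4 (g(F) = -5 + 1 = -4)
a(H) = -4
f(O, y) = -4
Q = 1
f(6, 5)*(16 + k(Q, 1)) = -4*(16 + 1*1) = -4*(16 + 1) = -4*17 = -68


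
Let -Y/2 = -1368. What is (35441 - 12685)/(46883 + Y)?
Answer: 22756/49619 ≈ 0.45861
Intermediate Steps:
Y = 2736 (Y = -2*(-1368) = 2736)
(35441 - 12685)/(46883 + Y) = (35441 - 12685)/(46883 + 2736) = 22756/49619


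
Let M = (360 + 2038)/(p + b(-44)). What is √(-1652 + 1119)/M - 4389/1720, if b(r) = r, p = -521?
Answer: -4389/1720 - 565*I*√533/2398 ≈ -2.5517 - 5.4396*I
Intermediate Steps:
M = -2398/565 (M = (360 + 2038)/(-521 - 44) = 2398/(-565) = 2398*(-1/565) = -2398/565 ≈ -4.2442)
√(-1652 + 1119)/M - 4389/1720 = √(-1652 + 1119)/(-2398/565) - 4389/1720 = √(-533)*(-565/2398) - 4389*1/1720 = (I*√533)*(-565/2398) - 4389/1720 = -565*I*√533/2398 - 4389/1720 = -4389/1720 - 565*I*√533/2398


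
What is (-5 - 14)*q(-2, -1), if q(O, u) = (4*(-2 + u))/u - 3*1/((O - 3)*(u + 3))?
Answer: -2337/10 ≈ -233.70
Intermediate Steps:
q(O, u) = (-8 + 4*u)/u - 3/((-3 + O)*(3 + u)) (q(O, u) = (-8 + 4*u)/u - 3*1/((-3 + O)*(3 + u)) = (-8 + 4*u)/u - 3/((-3 + O)*(3 + u)))
(-5 - 14)*q(-2, -1) = (-5 - 14)*((72 - 24*(-2) - 15*(-1) - 12*(-1)² + 4*(-2)*(-1) + 4*(-2)*(-1)²)/((-1)*(-9 - 3*(-1) + 3*(-2) - 2*(-1)))) = -(-19)*(72 + 48 + 15 - 12*1 + 8 + 4*(-2)*1)/(-9 + 3 - 6 + 2) = -(-19)*(72 + 48 + 15 - 12 + 8 - 8)/(-10) = -(-19)*(-1)*123/10 = -19*123/10 = -2337/10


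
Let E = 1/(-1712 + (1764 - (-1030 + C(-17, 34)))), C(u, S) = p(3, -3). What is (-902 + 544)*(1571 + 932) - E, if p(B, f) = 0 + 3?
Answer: -966863847/1079 ≈ -8.9607e+5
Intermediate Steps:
p(B, f) = 3
C(u, S) = 3
E = 1/1079 (E = 1/(-1712 + (1764 - (-1030 + 3))) = 1/(-1712 + (1764 - 1*(-1027))) = 1/(-1712 + (1764 + 1027)) = 1/(-1712 + 2791) = 1/1079 ≈ 0.00092678)
(-902 + 544)*(1571 + 932) - E = (-902 + 544)*(1571 + 932) - 1*1/1079 = -358*2503 - 1/1079 = -896074 - 1/1079 = -966863847/1079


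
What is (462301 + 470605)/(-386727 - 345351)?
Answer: -466453/366039 ≈ -1.2743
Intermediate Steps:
(462301 + 470605)/(-386727 - 345351) = 932906/(-732078) = 932906*(-1/732078) = -466453/366039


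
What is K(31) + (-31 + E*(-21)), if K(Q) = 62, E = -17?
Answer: 388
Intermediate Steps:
K(31) + (-31 + E*(-21)) = 62 + (-31 - 17*(-21)) = 62 + (-31 + 357) = 62 + 326 = 388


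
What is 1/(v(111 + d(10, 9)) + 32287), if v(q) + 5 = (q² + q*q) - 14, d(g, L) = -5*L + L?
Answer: 1/43518 ≈ 2.2979e-5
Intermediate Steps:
d(g, L) = -4*L
v(q) = -19 + 2*q² (v(q) = -5 + ((q² + q*q) - 14) = -5 + ((q² + q²) - 14) = -5 + (2*q² - 14) = -5 + (-14 + 2*q²) = -19 + 2*q²)
1/(v(111 + d(10, 9)) + 32287) = 1/((-19 + 2*(111 - 4*9)²) + 32287) = 1/((-19 + 2*(111 - 36)²) + 32287) = 1/((-19 + 2*75²) + 32287) = 1/((-19 + 2*5625) + 32287) = 1/((-19 + 11250) + 32287) = 1/(11231 + 32287) = 1/43518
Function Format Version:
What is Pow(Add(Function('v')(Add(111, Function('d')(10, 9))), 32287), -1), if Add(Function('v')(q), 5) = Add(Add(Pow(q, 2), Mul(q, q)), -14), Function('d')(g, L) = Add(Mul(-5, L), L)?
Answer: Rational(1, 43518) ≈ 2.2979e-5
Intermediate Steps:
Function('d')(g, L) = Mul(-4, L)
Function('v')(q) = Add(-19, Mul(2, Pow(q, 2))) (Function('v')(q) = Add(-5, Add(Add(Pow(q, 2), Mul(q, q)), -14)) = Add(-5, Add(Add(Pow(q, 2), Pow(q, 2)), -14)) = Add(-5, Add(Mul(2, Pow(q, 2)), -14)) = Add(-5, Add(-14, Mul(2, Pow(q, 2)))) = Add(-19, Mul(2, Pow(q, 2))))
Pow(Add(Function('v')(Add(111, Function('d')(10, 9))), 32287), -1) = Pow(Add(Add(-19, Mul(2, Pow(Add(111, Mul(-4, 9)), 2))), 32287), -1) = Pow(Add(Add(-19, Mul(2, Pow(Add(111, -36), 2))), 32287), -1) = Pow(Add(Add(-19, Mul(2, Pow(75, 2))), 32287), -1) = Pow(Add(Add(-19, Mul(2, 5625)), 32287), -1) = Pow(Add(Add(-19, 11250), 32287), -1) = Pow(Add(11231, 32287), -1) = Pow(43518, -1) = Rational(1, 43518)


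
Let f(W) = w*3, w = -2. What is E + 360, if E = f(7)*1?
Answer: 354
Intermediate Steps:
f(W) = -6 (f(W) = -2*3 = -6)
E = -6 (E = -6*1 = -6)
E + 360 = -6 + 360 = 354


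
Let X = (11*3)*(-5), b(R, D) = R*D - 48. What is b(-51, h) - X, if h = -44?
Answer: 2361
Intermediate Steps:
b(R, D) = -48 + D*R (b(R, D) = D*R - 48 = -48 + D*R)
X = -165 (X = 33*(-5) = -165)
b(-51, h) - X = (-48 - 44*(-51)) - 1*(-165) = (-48 + 2244) + 165 = 2196 + 165 = 2361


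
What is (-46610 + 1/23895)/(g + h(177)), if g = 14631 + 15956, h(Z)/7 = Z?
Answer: -1113745949/760482270 ≈ -1.4645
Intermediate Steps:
h(Z) = 7*Z
g = 30587
(-46610 + 1/23895)/(g + h(177)) = (-46610 + 1/23895)/(30587 + 7*177) = (-46610 + 1/23895)/(30587 + 1239) = -1113745949/23895/31826 = -1113745949/23895*1/31826 = -1113745949/760482270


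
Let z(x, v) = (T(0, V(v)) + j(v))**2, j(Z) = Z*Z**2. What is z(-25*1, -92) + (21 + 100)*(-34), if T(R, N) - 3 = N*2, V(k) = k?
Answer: 606636915047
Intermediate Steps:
T(R, N) = 3 + 2*N (T(R, N) = 3 + N*2 = 3 + 2*N)
j(Z) = Z**3
z(x, v) = (3 + v**3 + 2*v)**2 (z(x, v) = ((3 + 2*v) + v**3)**2 = (3 + v**3 + 2*v)**2)
z(-25*1, -92) + (21 + 100)*(-34) = (3 + (-92)**3 + 2*(-92))**2 + (21 + 100)*(-34) = (3 - 778688 - 184)**2 + 121*(-34) = (-778869)**2 - 4114 = 606636919161 - 4114 = 606636915047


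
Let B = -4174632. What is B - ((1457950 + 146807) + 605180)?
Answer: -6384569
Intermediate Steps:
B - ((1457950 + 146807) + 605180) = -4174632 - ((1457950 + 146807) + 605180) = -4174632 - (1604757 + 605180) = -4174632 - 1*2209937 = -4174632 - 2209937 = -6384569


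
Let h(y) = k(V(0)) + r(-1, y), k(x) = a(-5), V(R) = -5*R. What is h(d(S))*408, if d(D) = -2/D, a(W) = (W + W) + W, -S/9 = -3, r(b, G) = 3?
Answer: -4896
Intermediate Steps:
S = 27 (S = -9*(-3) = 27)
a(W) = 3*W (a(W) = 2*W + W = 3*W)
k(x) = -15 (k(x) = 3*(-5) = -15)
h(y) = -12 (h(y) = -15 + 3 = -12)
h(d(S))*408 = -12*408 = -4896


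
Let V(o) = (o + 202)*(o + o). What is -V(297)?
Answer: -296406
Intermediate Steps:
V(o) = 2*o*(202 + o) (V(o) = (202 + o)*(2*o) = 2*o*(202 + o))
-V(297) = -2*297*(202 + 297) = -2*297*499 = -1*296406 = -296406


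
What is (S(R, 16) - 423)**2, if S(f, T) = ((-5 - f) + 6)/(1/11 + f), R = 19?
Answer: 220166244/1225 ≈ 1.7973e+5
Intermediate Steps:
S(f, T) = (1 - f)/(1/11 + f)
(S(R, 16) - 423)**2 = (11*(1 - 1*19)/(1 + 11*19) - 423)**2 = (11*(1 - 19)/(1 + 209) - 423)**2 = (11*(-18)/210 - 423)**2 = (11*(1/210)*(-18) - 423)**2 = (-33/35 - 423)**2 = (-14838/35)**2 = 220166244/1225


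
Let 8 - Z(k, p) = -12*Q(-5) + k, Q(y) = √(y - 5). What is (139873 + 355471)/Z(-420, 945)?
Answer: 13250452/11539 - 371508*I*√10/11539 ≈ 1148.3 - 101.81*I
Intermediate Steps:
Q(y) = √(-5 + y)
Z(k, p) = 8 - k + 12*I*√10 (Z(k, p) = 8 - (-12*√(-5 - 5) + k) = 8 - (-12*I*√10 + k) = 8 - (k - 12*I*√10) = 8 + (-k + 12*I*√10) = 8 - k + 12*I*√10)
(139873 + 355471)/Z(-420, 945) = (139873 + 355471)/(8 - 1*(-420) + 12*I*√10) = 495344/(8 + 420 + 12*I*√10) = 495344/(428 + 12*I*√10)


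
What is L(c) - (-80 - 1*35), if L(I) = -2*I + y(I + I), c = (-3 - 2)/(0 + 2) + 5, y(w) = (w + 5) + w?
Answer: 125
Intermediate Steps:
y(w) = 5 + 2*w (y(w) = (5 + w) + w = 5 + 2*w)
c = 5/2 (c = -5/2 + 5 = 5/2 ≈ 2.5000)
L(I) = 5 + 2*I (L(I) = -2*I + (5 + 2*(I + I)) = -2*I + (5 + 2*(2*I)) = -2*I + (5 + 4*I) = 5 + 2*I)
L(c) - (-80 - 1*35) = (5 + 2*(5/2)) - (-80 - 1*35) = (5 + 5) - (-80 - 35) = 10 - 1*(-115) = 10 + 115 = 125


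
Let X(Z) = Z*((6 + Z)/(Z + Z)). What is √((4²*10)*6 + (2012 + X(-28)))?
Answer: 3*√329 ≈ 54.415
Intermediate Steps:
X(Z) = 3 + Z/2 (X(Z) = Z*((6 + Z)/((2*Z))) = Z*((6 + Z)*(1/(2*Z))) = Z*((6 + Z)/(2*Z)) = 3 + Z/2)
√((4²*10)*6 + (2012 + X(-28))) = √((4²*10)*6 + (2012 + (3 + (½)*(-28)))) = √((16*10)*6 + (2012 + (3 - 14))) = √(160*6 + (2012 - 11)) = √(960 + 2001) = √2961 = 3*√329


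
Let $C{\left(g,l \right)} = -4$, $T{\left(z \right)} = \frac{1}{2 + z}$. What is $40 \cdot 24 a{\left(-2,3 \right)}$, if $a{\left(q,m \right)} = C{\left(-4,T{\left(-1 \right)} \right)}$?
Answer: $-3840$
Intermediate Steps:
$a{\left(q,m \right)} = -4$
$40 \cdot 24 a{\left(-2,3 \right)} = 40 \cdot 24 \left(-4\right) = 960 \left(-4\right) = -3840$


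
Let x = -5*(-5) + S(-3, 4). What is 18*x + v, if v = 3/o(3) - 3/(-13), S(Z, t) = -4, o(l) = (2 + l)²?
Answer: 122964/325 ≈ 378.35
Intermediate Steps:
x = 21 (x = -5*(-5) - 4 = 25 - 4 = 21)
v = 114/325 (v = 3/((2 + 3)²) - 3/(-13) = 3/(5²) - 3*(-1/13) = 3/25 + 3/13 = 114/325 ≈ 0.35077)
18*x + v = 18*21 + 114/325 = 378 + 114/325 = 122964/325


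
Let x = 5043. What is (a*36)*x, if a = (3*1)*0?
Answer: 0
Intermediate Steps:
a = 0 (a = 3*0 = 0)
(a*36)*x = (0*36)*5043 = 0*5043 = 0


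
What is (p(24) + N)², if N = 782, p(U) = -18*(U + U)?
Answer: 6724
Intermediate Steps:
p(U) = -36*U
(p(24) + N)² = (-36*24 + 782)² = (-864 + 782)² = (-82)² = 6724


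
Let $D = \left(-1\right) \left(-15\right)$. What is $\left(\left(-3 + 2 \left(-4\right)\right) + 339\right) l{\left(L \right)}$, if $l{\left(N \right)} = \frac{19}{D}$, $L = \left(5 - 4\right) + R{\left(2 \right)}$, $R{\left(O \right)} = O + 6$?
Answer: $\frac{6232}{15} \approx 415.47$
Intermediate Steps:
$R{\left(O \right)} = 6 + O$
$D = 15$
$L = 9$ ($L = \left(5 - 4\right) + \left(6 + 2\right) = 1 + 8 = 9$)
$l{\left(N \right)} = \frac{19}{15}$
$\left(\left(-3 + 2 \left(-4\right)\right) + 339\right) l{\left(L \right)} = \left(\left(-3 + 2 \left(-4\right)\right) + 339\right) \frac{19}{15} = \left(\left(-3 - 8\right) + 339\right) \frac{19}{15} = \left(-11 + 339\right) \frac{19}{15} = 328 \cdot \frac{19}{15} = \frac{6232}{15}$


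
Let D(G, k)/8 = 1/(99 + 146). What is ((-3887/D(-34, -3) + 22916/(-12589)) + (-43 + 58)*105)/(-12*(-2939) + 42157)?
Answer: -11830255463/7797626600 ≈ -1.5172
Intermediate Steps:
D(G, k) = 8/245 (D(G, k) = 8/(99 + 146) = 8/245)
((-3887/D(-34, -3) + 22916/(-12589)) + (-43 + 58)*105)/(-12*(-2939) + 42157) = ((-3887/8/245 + 22916/(-12589)) + (-43 + 58)*105)/(-12*(-2939) + 42157) = ((-3887*245/8 + 22916*(-1/12589)) + 15*105)/(35268 + 42157) = ((-952315/8 - 22916/12589) + 1575)/77425 = (-11988876863/100712 + 1575)*(1/77425) = -11830255463/100712*1/77425 = -11830255463/7797626600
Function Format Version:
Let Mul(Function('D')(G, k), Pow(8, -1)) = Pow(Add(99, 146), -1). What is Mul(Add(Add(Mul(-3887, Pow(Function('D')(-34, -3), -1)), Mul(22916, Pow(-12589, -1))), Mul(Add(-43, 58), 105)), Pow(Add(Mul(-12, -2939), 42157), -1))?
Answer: Rational(-11830255463, 7797626600) ≈ -1.5172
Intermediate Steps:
Function('D')(G, k) = Rational(8, 245) (Function('D')(G, k) = Mul(8, Pow(Add(99, 146), -1)) = Mul(8, Pow(245, -1)) = Mul(8, Rational(1, 245)) = Rational(8, 245))
Mul(Add(Add(Mul(-3887, Pow(Function('D')(-34, -3), -1)), Mul(22916, Pow(-12589, -1))), Mul(Add(-43, 58), 105)), Pow(Add(Mul(-12, -2939), 42157), -1)) = Mul(Add(Add(Mul(-3887, Pow(Rational(8, 245), -1)), Mul(22916, Pow(-12589, -1))), Mul(Add(-43, 58), 105)), Pow(Add(Mul(-12, -2939), 42157), -1)) = Mul(Add(Add(Mul(-3887, Rational(245, 8)), Mul(22916, Rational(-1, 12589))), Mul(15, 105)), Pow(Add(35268, 42157), -1)) = Mul(Add(Add(Rational(-952315, 8), Rational(-22916, 12589)), 1575), Pow(77425, -1)) = Mul(Add(Rational(-11988876863, 100712), 1575), Rational(1, 77425)) = Mul(Rational(-11830255463, 100712), Rational(1, 77425)) = Rational(-11830255463, 7797626600)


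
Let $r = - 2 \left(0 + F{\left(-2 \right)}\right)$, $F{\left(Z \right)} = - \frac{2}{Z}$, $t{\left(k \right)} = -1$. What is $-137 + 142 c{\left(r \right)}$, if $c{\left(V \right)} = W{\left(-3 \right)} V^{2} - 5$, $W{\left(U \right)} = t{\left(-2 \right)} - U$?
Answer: $289$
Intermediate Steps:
$r = -2$ ($r = - 2 \left(0 - \frac{2}{-2}\right) = - 2 \left(0 - -1\right) = - 2 \left(0 + 1\right) = \left(-2\right) 1 = -2$)
$W{\left(U \right)} = -1 - U$
$c{\left(V \right)} = -5 + 2 V^{2}$ ($c{\left(V \right)} = \left(-1 - -3\right) V^{2} - 5 = \left(-1 + 3\right) V^{2} - 5 = 2 V^{2} - 5 = -5 + 2 V^{2}$)
$-137 + 142 c{\left(r \right)} = -137 + 142 \left(-5 + 2 \left(-2\right)^{2}\right) = -137 + 142 \left(-5 + 2 \cdot 4\right) = -137 + 142 \left(-5 + 8\right) = -137 + 142 \cdot 3 = -137 + 426 = 289$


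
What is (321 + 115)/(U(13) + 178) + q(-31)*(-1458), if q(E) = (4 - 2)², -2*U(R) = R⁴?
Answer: -164492432/28205 ≈ -5832.0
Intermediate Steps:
U(R) = -R⁴/2
q(E) = 4 (q(E) = 2² = 4)
(321 + 115)/(U(13) + 178) + q(-31)*(-1458) = (321 + 115)/(-½*13⁴ + 178) + 4*(-1458) = 436/(-½*28561 + 178) - 5832 = 436/(-28561/2 + 178) - 5832 = 436/(-28205/2) - 5832 = 436*(-2/28205) - 5832 = -872/28205 - 5832 = -164492432/28205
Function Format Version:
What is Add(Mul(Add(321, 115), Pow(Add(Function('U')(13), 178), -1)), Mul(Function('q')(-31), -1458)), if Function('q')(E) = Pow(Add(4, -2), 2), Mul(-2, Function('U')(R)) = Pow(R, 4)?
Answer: Rational(-164492432, 28205) ≈ -5832.0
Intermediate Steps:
Function('U')(R) = Mul(Rational(-1, 2), Pow(R, 4))
Function('q')(E) = 4 (Function('q')(E) = Pow(2, 2) = 4)
Add(Mul(Add(321, 115), Pow(Add(Function('U')(13), 178), -1)), Mul(Function('q')(-31), -1458)) = Add(Mul(Add(321, 115), Pow(Add(Mul(Rational(-1, 2), Pow(13, 4)), 178), -1)), Mul(4, -1458)) = Add(Mul(436, Pow(Add(Mul(Rational(-1, 2), 28561), 178), -1)), -5832) = Add(Mul(436, Pow(Add(Rational(-28561, 2), 178), -1)), -5832) = Add(Mul(436, Pow(Rational(-28205, 2), -1)), -5832) = Add(Mul(436, Rational(-2, 28205)), -5832) = Add(Rational(-872, 28205), -5832) = Rational(-164492432, 28205)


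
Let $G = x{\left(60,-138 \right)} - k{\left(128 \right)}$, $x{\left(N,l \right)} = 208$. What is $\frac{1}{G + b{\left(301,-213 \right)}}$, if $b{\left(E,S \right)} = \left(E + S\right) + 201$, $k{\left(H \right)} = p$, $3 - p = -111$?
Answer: $\frac{1}{383} \approx 0.002611$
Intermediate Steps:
$p = 114$ ($p = 3 - -111 = 3 + 111 = 114$)
$k{\left(H \right)} = 114$
$b{\left(E,S \right)} = 201 + E + S$
$G = 94$ ($G = 208 - 114 = 94$)
$\frac{1}{G + b{\left(301,-213 \right)}} = \frac{1}{94 + \left(201 + 301 - 213\right)} = \frac{1}{94 + 289} = \frac{1}{383}$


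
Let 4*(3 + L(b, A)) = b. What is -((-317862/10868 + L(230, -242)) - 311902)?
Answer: 847369123/2717 ≈ 3.1188e+5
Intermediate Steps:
L(b, A) = -3 + b/4
-((-317862/10868 + L(230, -242)) - 311902) = -((-317862/10868 + (-3 + (¼)*230)) - 311902) = -((-317862*1/10868 + (-3 + 115/2)) - 311902) = -((-158931/5434 + 109/2) - 311902) = -(68611/2717 - 311902) = -1*(-847369123/2717) = 847369123/2717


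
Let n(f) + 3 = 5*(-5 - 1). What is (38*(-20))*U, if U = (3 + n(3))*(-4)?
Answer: -91200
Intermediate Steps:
n(f) = -33 (n(f) = -3 + 5*(-5 - 1) = -3 + 5*(-6) = -3 - 30 = -33)
U = 120 (U = (3 - 33)*(-4) = -30*(-4) = 120)
(38*(-20))*U = (38*(-20))*120 = -760*120 = -91200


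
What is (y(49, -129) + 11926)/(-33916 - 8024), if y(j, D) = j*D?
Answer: -1121/8388 ≈ -0.13364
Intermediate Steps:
y(j, D) = D*j
(y(49, -129) + 11926)/(-33916 - 8024) = (-129*49 + 11926)/(-33916 - 8024) = (-6321 + 11926)/(-41940) = 5605*(-1/41940) = -1121/8388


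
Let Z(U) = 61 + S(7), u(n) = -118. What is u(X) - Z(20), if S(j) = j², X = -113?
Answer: -228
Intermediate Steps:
Z(U) = 110 (Z(U) = 61 + 7² = 61 + 49 = 110)
u(X) - Z(20) = -118 - 1*110 = -118 - 110 = -228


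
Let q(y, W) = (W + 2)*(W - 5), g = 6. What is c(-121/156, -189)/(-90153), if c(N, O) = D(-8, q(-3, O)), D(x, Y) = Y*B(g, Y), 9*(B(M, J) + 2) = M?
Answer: 145112/270459 ≈ 0.53654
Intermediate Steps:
q(y, W) = (-5 + W)*(2 + W) (q(y, W) = (2 + W)*(-5 + W) = (-5 + W)*(2 + W))
B(M, J) = -2 + M/9
D(x, Y) = -4*Y/3 (D(x, Y) = Y*(-2 + (⅑)*6) = Y*(-2 + ⅔) = Y*(-4/3) = -4*Y/3)
c(N, O) = 40/3 + 4*O - 4*O²/3 (c(N, O) = -4*(-10 + O² - 3*O)/3 = 40/3 + 4*O - 4*O²/3)
c(-121/156, -189)/(-90153) = (40/3 + 4*(-189) - 4/3*(-189)²)/(-90153) = (40/3 - 756 - 4/3*35721)*(-1/90153) = (40/3 - 756 - 47628)*(-1/90153) = -145112/3*(-1/90153) = 145112/270459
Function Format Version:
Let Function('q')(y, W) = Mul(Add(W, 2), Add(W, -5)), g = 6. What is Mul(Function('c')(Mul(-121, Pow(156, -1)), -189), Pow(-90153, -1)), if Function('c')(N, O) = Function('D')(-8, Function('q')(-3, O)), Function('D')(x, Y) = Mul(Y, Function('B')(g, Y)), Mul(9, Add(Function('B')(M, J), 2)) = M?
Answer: Rational(145112, 270459) ≈ 0.53654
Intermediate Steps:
Function('q')(y, W) = Mul(Add(-5, W), Add(2, W)) (Function('q')(y, W) = Mul(Add(2, W), Add(-5, W)) = Mul(Add(-5, W), Add(2, W)))
Function('B')(M, J) = Add(-2, Mul(Rational(1, 9), M))
Function('D')(x, Y) = Mul(Rational(-4, 3), Y) (Function('D')(x, Y) = Mul(Y, Add(-2, Mul(Rational(1, 9), 6))) = Mul(Y, Add(-2, Rational(2, 3))) = Mul(Y, Rational(-4, 3)) = Mul(Rational(-4, 3), Y))
Function('c')(N, O) = Add(Rational(40, 3), Mul(4, O), Mul(Rational(-4, 3), Pow(O, 2))) (Function('c')(N, O) = Mul(Rational(-4, 3), Add(-10, Pow(O, 2), Mul(-3, O))) = Add(Rational(40, 3), Mul(4, O), Mul(Rational(-4, 3), Pow(O, 2))))
Mul(Function('c')(Mul(-121, Pow(156, -1)), -189), Pow(-90153, -1)) = Mul(Add(Rational(40, 3), Mul(4, -189), Mul(Rational(-4, 3), Pow(-189, 2))), Pow(-90153, -1)) = Mul(Add(Rational(40, 3), -756, Mul(Rational(-4, 3), 35721)), Rational(-1, 90153)) = Mul(Add(Rational(40, 3), -756, -47628), Rational(-1, 90153)) = Mul(Rational(-145112, 3), Rational(-1, 90153)) = Rational(145112, 270459)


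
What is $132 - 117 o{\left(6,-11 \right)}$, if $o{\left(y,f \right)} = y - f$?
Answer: $-1857$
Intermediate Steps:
$132 - 117 o{\left(6,-11 \right)} = 132 - 117 \left(6 - -11\right) = 132 - 117 \left(6 + 11\right) = 132 - 1989 = -1857$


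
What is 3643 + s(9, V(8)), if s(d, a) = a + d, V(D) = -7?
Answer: 3645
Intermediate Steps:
3643 + s(9, V(8)) = 3643 + (-7 + 9) = 3643 + 2 = 3645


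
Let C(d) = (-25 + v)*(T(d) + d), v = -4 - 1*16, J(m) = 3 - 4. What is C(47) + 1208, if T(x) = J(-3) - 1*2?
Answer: -772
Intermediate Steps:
J(m) = -1
v = -20 (v = -4 - 16 = -20)
T(x) = -3 (T(x) = -1 - 1*2 = -1 - 2 = -3)
C(d) = 135 - 45*d (C(d) = (-25 - 20)*(-3 + d) = -45*(-3 + d) = 135 - 45*d)
C(47) + 1208 = (135 - 45*47) + 1208 = (135 - 2115) + 1208 = -1980 + 1208 = -772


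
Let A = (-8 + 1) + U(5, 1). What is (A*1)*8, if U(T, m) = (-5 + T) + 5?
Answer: -16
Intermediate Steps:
U(T, m) = T
A = -2 (A = (-8 + 1) + 5 = -7 + 5 = -2)
(A*1)*8 = -2*1*8 = -2*8 = -16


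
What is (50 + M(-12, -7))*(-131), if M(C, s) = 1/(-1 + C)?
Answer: -85019/13 ≈ -6539.9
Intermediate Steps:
(50 + M(-12, -7))*(-131) = (50 + 1/(-1 - 12))*(-131) = (50 + 1/(-13))*(-131) = (50 - 1/13)*(-131) = (649/13)*(-131) = -85019/13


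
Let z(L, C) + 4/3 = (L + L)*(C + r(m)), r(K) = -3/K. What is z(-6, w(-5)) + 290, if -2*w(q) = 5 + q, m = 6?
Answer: 884/3 ≈ 294.67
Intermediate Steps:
w(q) = -5/2 - q/2 (w(q) = -(5 + q)/2 = -5/2 - q/2)
z(L, C) = -4/3 + 2*L*(-½ + C) (z(L, C) = -4/3 + (L + L)*(C - 3/6) = -4/3 + (2*L)*(C - 3*⅙) = -4/3 + (2*L)*(C - ½) = -4/3 + (2*L)*(-½ + C) = -4/3 + 2*L*(-½ + C))
z(-6, w(-5)) + 290 = (-4/3 - 1*(-6) + 2*(-5/2 - ½*(-5))*(-6)) + 290 = (-4/3 + 6 + 2*(-5/2 + 5/2)*(-6)) + 290 = (-4/3 + 6 + 2*0*(-6)) + 290 = (-4/3 + 6 + 0) + 290 = 14/3 + 290 = 884/3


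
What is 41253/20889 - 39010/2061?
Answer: -81095273/4783581 ≈ -16.953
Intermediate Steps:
41253/20889 - 39010/2061 = 41253*(1/20889) - 39010*1/2061 = 13751/6963 - 39010/2061 = -81095273/4783581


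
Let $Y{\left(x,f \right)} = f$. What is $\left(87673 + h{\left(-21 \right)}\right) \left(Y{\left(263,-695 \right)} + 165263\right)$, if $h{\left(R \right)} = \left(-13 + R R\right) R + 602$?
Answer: $13048103016$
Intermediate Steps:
$h{\left(R \right)} = 602 + R \left(-13 + R^{2}\right)$ ($h{\left(R \right)} = \left(-13 + R^{2}\right) R + 602 = R \left(-13 + R^{2}\right) + 602 = 602 + R \left(-13 + R^{2}\right)$)
$\left(87673 + h{\left(-21 \right)}\right) \left(Y{\left(263,-695 \right)} + 165263\right) = \left(87673 + \left(602 + \left(-21\right)^{3} - -273\right)\right) \left(-695 + 165263\right) = \left(87673 + \left(602 - 9261 + 273\right)\right) 164568 = \left(87673 - 8386\right) 164568 = 79287 \cdot 164568 = 13048103016$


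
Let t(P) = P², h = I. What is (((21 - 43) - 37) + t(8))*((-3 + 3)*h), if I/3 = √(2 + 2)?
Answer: 0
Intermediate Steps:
I = 6 (I = 3*√(2 + 2) = 3*√4 = 3*2 = 6)
h = 6
(((21 - 43) - 37) + t(8))*((-3 + 3)*h) = (((21 - 43) - 37) + 8²)*((-3 + 3)*6) = ((-22 - 37) + 64)*(0*6) = (-59 + 64)*0 = 5*0 = 0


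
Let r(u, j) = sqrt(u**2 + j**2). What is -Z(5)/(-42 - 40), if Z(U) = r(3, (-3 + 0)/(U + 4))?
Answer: sqrt(82)/246 ≈ 0.036811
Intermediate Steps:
r(u, j) = sqrt(j**2 + u**2)
Z(U) = sqrt(9 + 9/(4 + U)**2) (Z(U) = sqrt(((-3 + 0)/(U + 4))**2 + 3**2) = sqrt((-3/(4 + U))**2 + 9) = sqrt(9/(4 + U)**2 + 9) = sqrt(9 + 9/(4 + U)**2))
-Z(5)/(-42 - 40) = -3*sqrt(1 + (4 + 5)**(-2))/(-42 - 40) = -3*sqrt(1 + 9**(-2))/(-82) = -(-1)*3*sqrt(1 + 1/81)/82 = -(-1)*3*sqrt(82/81)/82 = -(-1)*3*(sqrt(82)/9)/82 = -(-1)*sqrt(82)/3/82 = -(-1)*sqrt(82)/246 = sqrt(82)/246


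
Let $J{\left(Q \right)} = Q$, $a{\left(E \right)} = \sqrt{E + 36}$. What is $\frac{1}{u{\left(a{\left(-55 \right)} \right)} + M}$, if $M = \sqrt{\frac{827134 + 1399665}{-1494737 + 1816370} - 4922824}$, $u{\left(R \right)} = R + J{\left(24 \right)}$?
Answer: $\frac{107211}{2573064 + i \sqrt{56583836760827441} + 107211 i \sqrt{19}} \approx 4.8556 \cdot 10^{-6} - 0.00044977 i$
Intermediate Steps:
$a{\left(E \right)} = \sqrt{36 + E}$
$u{\left(R \right)} = 24 + R$ ($u{\left(R \right)} = R + 24 = 24 + R$)
$M = \frac{i \sqrt{56583836760827441}}{107211}$ ($M = \sqrt{\frac{2226799}{321633} - 4922824} = \sqrt{- \frac{1583340424793}{321633}} = \frac{i \sqrt{56583836760827441}}{107211} \approx 2218.7 i$)
$\frac{1}{u{\left(a{\left(-55 \right)} \right)} + M} = \frac{1}{\left(24 + \sqrt{36 - 55}\right) + \frac{i \sqrt{56583836760827441}}{107211}} = \frac{1}{\left(24 + \sqrt{-19}\right) + \frac{i \sqrt{56583836760827441}}{107211}} = \frac{1}{\left(24 + i \sqrt{19}\right) + \frac{i \sqrt{56583836760827441}}{107211}} = \frac{1}{24 + i \sqrt{19} + \frac{i \sqrt{56583836760827441}}{107211}}$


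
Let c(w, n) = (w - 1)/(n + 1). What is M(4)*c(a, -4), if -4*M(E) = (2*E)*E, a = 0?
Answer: -8/3 ≈ -2.6667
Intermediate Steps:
c(w, n) = (-1 + w)/(1 + n)
M(E) = -E²/2 (M(E) = -2*E*E/4 = -E²/2)
M(4)*c(a, -4) = (-½*4²)*((-1 + 0)/(1 - 4)) = (-½*16)*(-1/(-3)) = -(-8)*(-1)/3 = -8*⅓ = -8/3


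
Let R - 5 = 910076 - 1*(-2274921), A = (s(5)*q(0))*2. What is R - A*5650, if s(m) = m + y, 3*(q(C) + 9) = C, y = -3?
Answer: 3388402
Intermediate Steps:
q(C) = -9 + C/3
s(m) = -3 + m (s(m) = m - 3 = -3 + m)
A = -36 (A = ((-3 + 5)*(-9 + (⅓)*0))*2 = (2*(-9 + 0))*2 = (2*(-9))*2 = -18*2 = -36)
R = 3185002 (R = 5 + (910076 - 1*(-2274921)) = 5 + (910076 + 2274921) = 5 + 3184997 = 3185002)
R - A*5650 = 3185002 - (-36)*5650 = 3185002 - 1*(-203400) = 3185002 + 203400 = 3388402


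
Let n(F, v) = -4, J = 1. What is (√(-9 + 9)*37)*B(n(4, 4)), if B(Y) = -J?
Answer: 0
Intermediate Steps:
B(Y) = -1 (B(Y) = -1*1 = -1)
(√(-9 + 9)*37)*B(n(4, 4)) = (√(-9 + 9)*37)*(-1) = (√0*37)*(-1) = (0*37)*(-1) = 0*(-1) = 0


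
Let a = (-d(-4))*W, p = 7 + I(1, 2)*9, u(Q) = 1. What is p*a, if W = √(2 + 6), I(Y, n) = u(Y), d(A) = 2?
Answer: -64*√2 ≈ -90.510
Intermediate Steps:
I(Y, n) = 1
W = 2*√2 (W = √8 = 2*√2 ≈ 2.8284)
p = 16 (p = 7 + 1*9 = 7 + 9 = 16)
a = -4*√2 (a = (-1*2)*(2*√2) = -4*√2 ≈ -5.6569)
p*a = 16*(-4*√2) = -64*√2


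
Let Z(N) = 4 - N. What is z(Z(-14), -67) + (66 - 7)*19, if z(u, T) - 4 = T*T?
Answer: 5614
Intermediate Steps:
z(u, T) = 4 + T² (z(u, T) = 4 + T*T = 4 + T²)
z(Z(-14), -67) + (66 - 7)*19 = (4 + (-67)²) + (66 - 7)*19 = (4 + 4489) + 59*19 = 4493 + 1121 = 5614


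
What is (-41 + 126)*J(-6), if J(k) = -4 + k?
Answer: -850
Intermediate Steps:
(-41 + 126)*J(-6) = (-41 + 126)*(-4 - 6) = 85*(-10) = -850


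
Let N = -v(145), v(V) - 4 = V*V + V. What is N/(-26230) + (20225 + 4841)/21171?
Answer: 552877967/277657665 ≈ 1.9912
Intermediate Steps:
v(V) = 4 + V + V**2 (v(V) = 4 + (V*V + V) = 4 + (V**2 + V) = 4 + (V + V**2) = 4 + V + V**2)
N = -21174 (N = -(4 + 145 + 145**2) = -(4 + 145 + 21025) = -1*21174 = -21174)
N/(-26230) + (20225 + 4841)/21171 = -21174/(-26230) + (20225 + 4841)/21171 = -21174*(-1/26230) + 25066*(1/21171) = 10587/13115 + 25066/21171 = 552877967/277657665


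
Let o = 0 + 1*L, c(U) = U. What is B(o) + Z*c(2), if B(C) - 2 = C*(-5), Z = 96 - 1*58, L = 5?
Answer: 53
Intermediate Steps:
Z = 38 (Z = 96 - 58 = 38)
o = 5 (o = 0 + 1*5 = 0 + 5 = 5)
B(C) = 2 - 5*C (B(C) = 2 + C*(-5) = 2 - 5*C)
B(o) + Z*c(2) = (2 - 5*5) + 38*2 = (2 - 25) + 76 = -23 + 76 = 53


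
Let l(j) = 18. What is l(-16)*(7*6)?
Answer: 756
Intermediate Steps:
l(-16)*(7*6) = 18*(7*6) = 18*42 = 756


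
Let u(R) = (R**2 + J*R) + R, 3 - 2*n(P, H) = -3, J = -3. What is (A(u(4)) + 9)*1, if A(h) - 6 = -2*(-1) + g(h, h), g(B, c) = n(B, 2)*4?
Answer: 29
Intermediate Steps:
n(P, H) = 3 (n(P, H) = 3/2 - 1/2*(-3) = 3/2 + 3/2 = 3)
g(B, c) = 12 (g(B, c) = 3*4 = 12)
u(R) = R**2 - 2*R (u(R) = (R**2 - 3*R) + R = R**2 - 2*R)
A(h) = 20 (A(h) = 6 + (-2*(-1) + 12) = 6 + (2 + 12) = 6 + 14 = 20)
(A(u(4)) + 9)*1 = (20 + 9)*1 = 29*1 = 29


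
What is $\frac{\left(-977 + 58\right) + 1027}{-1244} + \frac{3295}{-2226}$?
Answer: $- \frac{1084847}{692286} \approx -1.5671$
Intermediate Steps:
$\frac{\left(-977 + 58\right) + 1027}{-1244} + \frac{3295}{-2226} = \left(-919 + 1027\right) \left(- \frac{1}{1244}\right) + 3295 \left(- \frac{1}{2226}\right) = 108 \left(- \frac{1}{1244}\right) - \frac{3295}{2226} = - \frac{27}{311} - \frac{3295}{2226} = - \frac{1084847}{692286}$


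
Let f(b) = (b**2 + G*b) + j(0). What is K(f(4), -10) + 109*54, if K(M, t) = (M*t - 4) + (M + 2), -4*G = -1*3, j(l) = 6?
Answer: 5659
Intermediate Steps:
G = 3/4 (G = -(-1)*3/4 = -1/4*(-3) = 3/4 ≈ 0.75000)
f(b) = 6 + b**2 + 3*b/4 (f(b) = (b**2 + 3*b/4) + 6 = 6 + b**2 + 3*b/4)
K(M, t) = -2 + M + M*t (K(M, t) = (-4 + M*t) + (2 + M) = -2 + M + M*t)
K(f(4), -10) + 109*54 = (-2 + (6 + 4**2 + (3/4)*4) + (6 + 4**2 + (3/4)*4)*(-10)) + 109*54 = (-2 + (6 + 16 + 3) + (6 + 16 + 3)*(-10)) + 5886 = (-2 + 25 + 25*(-10)) + 5886 = (-2 + 25 - 250) + 5886 = -227 + 5886 = 5659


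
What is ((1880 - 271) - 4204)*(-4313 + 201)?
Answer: 10670640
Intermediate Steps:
((1880 - 271) - 4204)*(-4313 + 201) = (1609 - 4204)*(-4112) = -2595*(-4112) = 10670640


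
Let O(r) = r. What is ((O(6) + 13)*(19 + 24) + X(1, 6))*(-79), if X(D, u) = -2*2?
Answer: -64227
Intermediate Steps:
X(D, u) = -4
((O(6) + 13)*(19 + 24) + X(1, 6))*(-79) = ((6 + 13)*(19 + 24) - 4)*(-79) = (19*43 - 4)*(-79) = (817 - 4)*(-79) = 813*(-79) = -64227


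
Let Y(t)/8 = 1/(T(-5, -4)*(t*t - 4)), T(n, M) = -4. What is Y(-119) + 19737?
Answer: 279416707/14157 ≈ 19737.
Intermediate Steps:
Y(t) = 8/(16 - 4*t²) (Y(t) = 8/((-4*(t*t - 4))) = 8/((-4*(t² - 4))) = 8/((-4*(-4 + t²))) = 8/(16 - 4*t²))
Y(-119) + 19737 = -2/(-4 + (-119)²) + 19737 = -2/(-4 + 14161) + 19737 = -2/14157 + 19737 = 279416707/14157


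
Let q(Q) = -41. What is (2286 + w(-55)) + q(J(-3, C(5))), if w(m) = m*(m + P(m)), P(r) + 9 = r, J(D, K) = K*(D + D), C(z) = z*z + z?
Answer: 8790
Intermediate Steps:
C(z) = z + z**2 (C(z) = z**2 + z = z + z**2)
J(D, K) = 2*D*K (J(D, K) = K*(2*D) = 2*D*K)
P(r) = -9 + r
w(m) = m*(-9 + 2*m) (w(m) = m*(m + (-9 + m)) = m*(-9 + 2*m))
(2286 + w(-55)) + q(J(-3, C(5))) = (2286 - 55*(-9 + 2*(-55))) - 41 = (2286 - 55*(-9 - 110)) - 41 = (2286 - 55*(-119)) - 41 = (2286 + 6545) - 41 = 8831 - 41 = 8790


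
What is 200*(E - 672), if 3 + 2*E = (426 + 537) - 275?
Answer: -65900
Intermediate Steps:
E = 685/2 (E = -3/2 + ((426 + 537) - 275)/2 = -3/2 + (963 - 275)/2 = -3/2 + (½)*688 = -3/2 + 344 = 685/2 ≈ 342.50)
200*(E - 672) = 200*(685/2 - 672) = 200*(-659/2) = -65900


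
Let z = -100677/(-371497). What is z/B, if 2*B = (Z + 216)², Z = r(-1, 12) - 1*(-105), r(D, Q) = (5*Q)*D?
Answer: 67118/8435582379 ≈ 7.9565e-6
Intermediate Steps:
z = 100677/371497 (z = -100677*(-1/371497) = 100677/371497 ≈ 0.27100)
r(D, Q) = 5*D*Q
Z = 45 (Z = 5*(-1)*12 - 1*(-105) = -60 + 105 = 45)
B = 68121/2 (B = (45 + 216)²/2 = (½)*261² = (½)*68121 = 68121/2 ≈ 34061.)
z/B = 100677/(371497*(68121/2)) = (100677/371497)*(2/68121) = 67118/8435582379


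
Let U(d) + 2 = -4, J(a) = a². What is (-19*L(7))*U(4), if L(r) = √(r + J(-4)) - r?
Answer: -798 + 114*√23 ≈ -251.28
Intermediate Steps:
U(d) = -6 (U(d) = -2 - 4 = -6)
L(r) = √(16 + r) - r (L(r) = √(r + (-4)²) - r = √(r + 16) - r = √(16 + r) - r)
(-19*L(7))*U(4) = -19*(√(16 + 7) - 1*7)*(-6) = -19*(√23 - 7)*(-6) = -19*(-7 + √23)*(-6) = (133 - 19*√23)*(-6) = -798 + 114*√23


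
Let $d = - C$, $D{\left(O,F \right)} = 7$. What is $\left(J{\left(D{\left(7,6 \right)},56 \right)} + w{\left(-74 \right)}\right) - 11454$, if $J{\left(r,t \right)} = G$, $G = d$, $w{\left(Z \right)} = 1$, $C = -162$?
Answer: $-11291$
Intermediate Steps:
$d = 162$ ($d = \left(-1\right) \left(-162\right) = 162$)
$G = 162$
$J{\left(r,t \right)} = 162$
$\left(J{\left(D{\left(7,6 \right)},56 \right)} + w{\left(-74 \right)}\right) - 11454 = \left(162 + 1\right) - 11454 = 163 - 11454 = -11291$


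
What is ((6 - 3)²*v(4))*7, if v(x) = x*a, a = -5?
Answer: -1260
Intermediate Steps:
v(x) = -5*x (v(x) = x*(-5) = -5*x)
((6 - 3)²*v(4))*7 = ((6 - 3)²*(-5*4))*7 = (3²*(-20))*7 = (9*(-20))*7 = -180*7 = -1260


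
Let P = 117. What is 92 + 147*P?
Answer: 17291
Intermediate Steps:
92 + 147*P = 92 + 147*117 = 92 + 17199 = 17291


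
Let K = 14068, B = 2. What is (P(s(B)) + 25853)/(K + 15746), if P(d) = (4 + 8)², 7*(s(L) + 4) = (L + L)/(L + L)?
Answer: 25997/29814 ≈ 0.87197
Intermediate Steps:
s(L) = -27/7 (s(L) = -4 + ((L + L)/(L + L))/7 = -4 + ((2*L)/((2*L)))/7 = -4 + ((2*L)*(1/(2*L)))/7 = -4 + (⅐)*1 = -4 + ⅐ = -27/7)
P(d) = 144 (P(d) = 12² = 144)
(P(s(B)) + 25853)/(K + 15746) = (144 + 25853)/(14068 + 15746) = 25997/29814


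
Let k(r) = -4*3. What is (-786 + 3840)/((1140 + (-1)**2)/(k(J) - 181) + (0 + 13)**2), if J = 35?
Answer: 98237/5246 ≈ 18.726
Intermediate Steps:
k(r) = -12
(-786 + 3840)/((1140 + (-1)**2)/(k(J) - 181) + (0 + 13)**2) = (-786 + 3840)/((1140 + (-1)**2)/(-12 - 181) + (0 + 13)**2) = 3054/((1140 + 1)/(-193) + 13**2) = 3054/(1141*(-1/193) + 169) = 3054/(-1141/193 + 169) = 3054/(31476/193) = 3054*(193/31476) = 98237/5246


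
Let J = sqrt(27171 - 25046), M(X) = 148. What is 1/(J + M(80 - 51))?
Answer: 148/19779 - 5*sqrt(85)/19779 ≈ 0.0051520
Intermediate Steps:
J = 5*sqrt(85) (J = sqrt(2125) = 5*sqrt(85) ≈ 46.098)
1/(J + M(80 - 51)) = 1/(5*sqrt(85) + 148) = 1/(148 + 5*sqrt(85))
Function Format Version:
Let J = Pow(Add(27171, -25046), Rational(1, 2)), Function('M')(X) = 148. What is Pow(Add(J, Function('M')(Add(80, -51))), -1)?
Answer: Add(Rational(148, 19779), Mul(Rational(-5, 19779), Pow(85, Rational(1, 2)))) ≈ 0.0051520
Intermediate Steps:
J = Mul(5, Pow(85, Rational(1, 2))) (J = Pow(2125, Rational(1, 2)) = Mul(5, Pow(85, Rational(1, 2))) ≈ 46.098)
Pow(Add(J, Function('M')(Add(80, -51))), -1) = Pow(Add(Mul(5, Pow(85, Rational(1, 2))), 148), -1) = Pow(Add(148, Mul(5, Pow(85, Rational(1, 2)))), -1)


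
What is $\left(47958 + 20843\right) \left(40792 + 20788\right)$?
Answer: $4236765580$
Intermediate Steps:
$\left(47958 + 20843\right) \left(40792 + 20788\right) = 68801 \cdot 61580 = 4236765580$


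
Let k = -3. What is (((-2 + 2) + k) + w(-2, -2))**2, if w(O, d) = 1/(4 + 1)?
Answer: 196/25 ≈ 7.8400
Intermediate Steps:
w(O, d) = 1/5
(((-2 + 2) + k) + w(-2, -2))**2 = (((-2 + 2) - 3) + 1/5)**2 = ((0 - 3) + 1/5)**2 = (-3 + 1/5)**2 = (-14/5)**2 = 196/25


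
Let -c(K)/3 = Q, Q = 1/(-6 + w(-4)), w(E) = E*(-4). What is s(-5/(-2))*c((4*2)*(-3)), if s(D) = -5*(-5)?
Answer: -15/2 ≈ -7.5000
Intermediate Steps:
w(E) = -4*E
Q = ⅒ (Q = 1/(-6 - 4*(-4)) = 1/(-6 + 16) = 1/10 = ⅒ ≈ 0.10000)
c(K) = -3/10 (c(K) = -3*⅒ = -3/10)
s(D) = 25
s(-5/(-2))*c((4*2)*(-3)) = 25*(-3/10) = -15/2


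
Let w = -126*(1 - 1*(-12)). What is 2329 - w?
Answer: 3967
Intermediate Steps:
w = -1638 (w = -126*(1 + 12) = -126*13 = -1638)
2329 - w = 2329 - 1*(-1638) = 2329 + 1638 = 3967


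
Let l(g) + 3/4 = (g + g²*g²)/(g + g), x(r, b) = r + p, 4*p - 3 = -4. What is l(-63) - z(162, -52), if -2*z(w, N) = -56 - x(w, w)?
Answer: -1001061/8 ≈ -1.2513e+5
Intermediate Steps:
p = -¼ (p = ¾ + (¼)*(-4) = ¾ - 1 = -¼ ≈ -0.25000)
x(r, b) = -¼ + r (x(r, b) = r - ¼ = -¼ + r)
z(w, N) = 223/8 + w/2 (z(w, N) = -(-56 - (-¼ + w))/2 = -(-56 + (¼ - w))/2 = -(-223/4 - w)/2 = 223/8 + w/2)
l(g) = -¾ + (g + g⁴)/(2*g) (l(g) = -¾ + (g + g²*g²)/(g + g) = -¾ + (g + g⁴)/((2*g)) = -¾ + (g + g⁴)*(1/(2*g)) = -¾ + (g + g⁴)/(2*g))
l(-63) - z(162, -52) = (-¼ + (½)*(-63)³) - (223/8 + (½)*162) = (-¼ + (½)*(-250047)) - (223/8 + 81) = (-¼ - 250047/2) - 1*871/8 = -500095/4 - 871/8 = -1001061/8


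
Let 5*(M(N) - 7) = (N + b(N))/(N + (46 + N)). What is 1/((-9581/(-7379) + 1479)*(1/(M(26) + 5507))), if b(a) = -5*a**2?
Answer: 9956137887/2676164890 ≈ 3.7203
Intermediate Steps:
M(N) = 7 + (N - 5*N**2)/(5*(46 + 2*N)) (M(N) = 7 + ((N - 5*N**2)/(N + (46 + N)))/5 = 7 + ((N - 5*N**2)/(46 + 2*N))/5 = 7 + (N - 5*N**2)/(5*(46 + 2*N)))
1/((-9581/(-7379) + 1479)*(1/(M(26) + 5507))) = 1/((-9581/(-7379) + 1479)*(1/((1610 - 5*26**2 + 71*26)/(10*(23 + 26)) + 5507))) = 1/((-9581*(-1/7379) + 1479)*(1/((1/10)*(1610 - 5*676 + 1846)/49 + 5507))) = 1/((9581/7379 + 1479)*(1/((1/10)*(1/49)*(1610 - 3380 + 1846) + 5507))) = 1/((10923122/7379)*(1/((1/10)*(1/49)*76 + 5507))) = 7379/(10923122*(1/(38/245 + 5507))) = 7379/(10923122*(1/(1349253/245))) = 7379/(10923122*(245/1349253)) = (7379/10923122)*(1349253/245) = 9956137887/2676164890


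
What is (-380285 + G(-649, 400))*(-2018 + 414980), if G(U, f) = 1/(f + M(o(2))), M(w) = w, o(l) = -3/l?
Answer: -125163472747566/797 ≈ -1.5704e+11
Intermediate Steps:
G(U, f) = 1/(-3/2 + f) (G(U, f) = 1/(f - 3/2) = 1/(-3/2 + f))
(-380285 + G(-649, 400))*(-2018 + 414980) = (-380285 + 2/(-3 + 2*400))*(-2018 + 414980) = (-380285 + 2/(-3 + 800))*412962 = (-380285 + 2/797)*412962 = -303087143/797*412962 = -125163472747566/797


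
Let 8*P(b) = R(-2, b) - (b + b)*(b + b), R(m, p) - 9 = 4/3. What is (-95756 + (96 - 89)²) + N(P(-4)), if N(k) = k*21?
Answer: -766783/8 ≈ -95848.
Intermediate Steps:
R(m, p) = 31/3 (R(m, p) = 9 + 4/3 = 31/3)
P(b) = 31/24 - b²/2 (P(b) = (31/3 - (b + b)*(b + b))/8 = (31/3 - 2*b*2*b)/8 = (31/3 - 4*b²)/8 = 31/24 - b²/2)
N(k) = 21*k
(-95756 + (96 - 89)²) + N(P(-4)) = (-95756 + (96 - 89)²) + 21*(31/24 - ½*(-4)²) = (-95756 + 7²) + 21*(31/24 - ½*16) = (-95756 + 49) + 21*(31/24 - 8) = -95707 + 21*(-161/24) = -95707 - 1127/8 = -766783/8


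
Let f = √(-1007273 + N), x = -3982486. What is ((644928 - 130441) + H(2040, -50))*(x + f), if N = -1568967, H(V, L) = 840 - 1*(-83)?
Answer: -2052613109260 + 2061640*I*√161015 ≈ -2.0526e+12 + 8.2727e+8*I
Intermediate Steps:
H(V, L) = 923 (H(V, L) = 840 + 83 = 923)
f = 4*I*√161015 (f = √(-1007273 - 1568967) = √(-2576240) = 4*I*√161015 ≈ 1605.1*I)
((644928 - 130441) + H(2040, -50))*(x + f) = ((644928 - 130441) + 923)*(-3982486 + 4*I*√161015) = (514487 + 923)*(-3982486 + 4*I*√161015) = 515410*(-3982486 + 4*I*√161015) = -2052613109260 + 2061640*I*√161015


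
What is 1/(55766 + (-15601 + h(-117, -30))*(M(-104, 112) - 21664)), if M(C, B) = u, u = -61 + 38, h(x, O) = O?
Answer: 1/339045263 ≈ 2.9495e-9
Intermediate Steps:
u = -23
M(C, B) = -23
1/(55766 + (-15601 + h(-117, -30))*(M(-104, 112) - 21664)) = 1/(55766 + (-15601 - 30)*(-23 - 21664)) = 1/(55766 - 15631*(-21687)) = 1/(55766 + 338989497) = 1/339045263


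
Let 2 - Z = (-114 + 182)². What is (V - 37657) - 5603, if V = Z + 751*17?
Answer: -35115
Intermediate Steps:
Z = -4622 (Z = 2 - (-114 + 182)² = 2 - 1*68² = 2 - 1*4624 = 2 - 4624 = -4622)
V = 8145 (V = -4622 + 751*17 = -4622 + 12767 = 8145)
(V - 37657) - 5603 = (8145 - 37657) - 5603 = -29512 - 5603 = -35115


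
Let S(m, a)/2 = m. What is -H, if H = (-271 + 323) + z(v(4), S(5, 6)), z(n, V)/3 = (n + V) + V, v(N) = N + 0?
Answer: -124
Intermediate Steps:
S(m, a) = 2*m
v(N) = N
z(n, V) = 3*n + 6*V (z(n, V) = 3*((n + V) + V) = 3*((V + n) + V) = 3*(n + 2*V) = 3*n + 6*V)
H = 124 (H = (-271 + 323) + (3*4 + 6*(2*5)) = 52 + (12 + 6*10) = 52 + (12 + 60) = 52 + 72 = 124)
-H = -1*124 = -124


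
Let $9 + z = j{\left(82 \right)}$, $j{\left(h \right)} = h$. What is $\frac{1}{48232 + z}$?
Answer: $\frac{1}{48305} \approx 2.0702 \cdot 10^{-5}$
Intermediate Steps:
$z = 73$ ($z = -9 + 82 = 73$)
$\frac{1}{48232 + z} = \frac{1}{48232 + 73} = \frac{1}{48305}$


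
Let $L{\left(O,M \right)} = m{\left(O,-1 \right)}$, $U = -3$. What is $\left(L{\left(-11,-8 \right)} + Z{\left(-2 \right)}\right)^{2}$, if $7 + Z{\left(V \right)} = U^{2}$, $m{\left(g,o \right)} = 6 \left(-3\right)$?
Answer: $256$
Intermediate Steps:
$m{\left(g,o \right)} = -18$
$L{\left(O,M \right)} = -18$
$Z{\left(V \right)} = 2$ ($Z{\left(V \right)} = -7 + \left(-3\right)^{2} = -7 + 9 = 2$)
$\left(L{\left(-11,-8 \right)} + Z{\left(-2 \right)}\right)^{2} = \left(-18 + 2\right)^{2} = \left(-16\right)^{2} = 256$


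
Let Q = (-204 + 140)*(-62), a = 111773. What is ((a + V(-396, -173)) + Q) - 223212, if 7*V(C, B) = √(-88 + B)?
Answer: -107471 + 3*I*√29/7 ≈ -1.0747e+5 + 2.3079*I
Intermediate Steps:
V(C, B) = √(-88 + B)/7
Q = 3968 (Q = -64*(-62) = 3968)
((a + V(-396, -173)) + Q) - 223212 = ((111773 + √(-88 - 173)/7) + 3968) - 223212 = ((111773 + √(-261)/7) + 3968) - 223212 = ((111773 + (3*I*√29)/7) + 3968) - 223212 = ((111773 + 3*I*√29/7) + 3968) - 223212 = (115741 + 3*I*√29/7) - 223212 = -107471 + 3*I*√29/7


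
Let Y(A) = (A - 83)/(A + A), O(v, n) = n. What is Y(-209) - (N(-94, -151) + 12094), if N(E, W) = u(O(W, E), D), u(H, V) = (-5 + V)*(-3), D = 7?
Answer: -2526246/209 ≈ -12087.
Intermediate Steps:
u(H, V) = 15 - 3*V
Y(A) = (-83 + A)/(2*A) (Y(A) = (-83 + A)/((2*A)) = (-83 + A)*(1/(2*A)) = (-83 + A)/(2*A))
N(E, W) = -6 (N(E, W) = 15 - 3*7 = 15 - 21 = -6)
Y(-209) - (N(-94, -151) + 12094) = (1/2)*(-83 - 209)/(-209) - (-6 + 12094) = (1/2)*(-1/209)*(-292) - 1*12088 = 146/209 - 12088 = -2526246/209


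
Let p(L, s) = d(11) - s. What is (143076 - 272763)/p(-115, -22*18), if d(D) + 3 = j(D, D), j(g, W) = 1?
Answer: -129687/394 ≈ -329.15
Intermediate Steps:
d(D) = -2 (d(D) = -3 + 1 = -2)
p(L, s) = -2 - s
(143076 - 272763)/p(-115, -22*18) = (143076 - 272763)/(-2 - (-22)*18) = -129687/(-2 - 1*(-396)) = -129687/(-2 + 396) = -129687/394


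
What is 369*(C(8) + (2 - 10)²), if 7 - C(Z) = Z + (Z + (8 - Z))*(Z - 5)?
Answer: 14391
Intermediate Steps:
C(Z) = 47 - 9*Z (C(Z) = 7 - (Z + (Z + (8 - Z))*(Z - 5)) = 7 - (Z + 8*(-5 + Z)) = 7 - (Z + (-40 + 8*Z)) = 7 - (-40 + 9*Z) = 7 + (40 - 9*Z) = 47 - 9*Z)
369*(C(8) + (2 - 10)²) = 369*((47 - 9*8) + (2 - 10)²) = 369*((47 - 72) + (-8)²) = 369*(-25 + 64) = 369*39 = 14391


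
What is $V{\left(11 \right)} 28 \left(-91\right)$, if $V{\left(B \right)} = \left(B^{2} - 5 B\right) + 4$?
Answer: $-178360$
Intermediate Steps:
$V{\left(B \right)} = 4 + B^{2} - 5 B$
$V{\left(11 \right)} 28 \left(-91\right) = \left(4 + 11^{2} - 55\right) 28 \left(-91\right) = \left(4 + 121 - 55\right) 28 \left(-91\right) = 70 \cdot 28 \left(-91\right) = 1960 \left(-91\right) = -178360$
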